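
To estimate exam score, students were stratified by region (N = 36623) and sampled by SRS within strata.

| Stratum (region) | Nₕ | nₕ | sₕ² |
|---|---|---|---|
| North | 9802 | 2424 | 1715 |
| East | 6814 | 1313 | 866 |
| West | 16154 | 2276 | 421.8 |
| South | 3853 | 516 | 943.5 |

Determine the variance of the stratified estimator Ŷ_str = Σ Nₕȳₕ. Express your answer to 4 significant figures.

1.409 × 10^8

Var(Ŷ_str) = Σₕ Nₕ²(1 − fₕ)sₕ²/nₕ.
North: 9802²·(1 − 2424/9802)·1715/2424 = 5.11664 × 10^7.
East: 6814²·(1 − 1313/6814)·866/1313 = 2.4722759 × 10^7.
West: 16154²·(1 − 2276/16154)·421.8/2276 = 4.1547154 × 10^7.
South: 3853²·(1 − 516/3853)·943.5/516 = 2.3509718 × 10^7.
Sum = 1.4094603 × 10^8.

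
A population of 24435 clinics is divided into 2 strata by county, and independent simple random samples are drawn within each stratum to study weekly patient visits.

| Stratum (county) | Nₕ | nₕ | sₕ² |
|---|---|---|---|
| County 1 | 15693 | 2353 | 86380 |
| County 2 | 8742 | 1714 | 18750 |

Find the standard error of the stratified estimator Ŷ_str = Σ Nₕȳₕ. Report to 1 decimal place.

Var(Ŷ_str) = Σₕ Nₕ²(1 − fₕ)sₕ²/nₕ.
County 1: 15693²·(1 − 2353/15693)·86380/2353 = 7.6851629 × 10^9.
County 2: 8742²·(1 − 1714/8742)·18750/1714 = 6.7209863 × 10^8.
Sum = 8.3572615 × 10^9.
SE = √(8.3572615 × 10^9) = 91418.1.

91418.1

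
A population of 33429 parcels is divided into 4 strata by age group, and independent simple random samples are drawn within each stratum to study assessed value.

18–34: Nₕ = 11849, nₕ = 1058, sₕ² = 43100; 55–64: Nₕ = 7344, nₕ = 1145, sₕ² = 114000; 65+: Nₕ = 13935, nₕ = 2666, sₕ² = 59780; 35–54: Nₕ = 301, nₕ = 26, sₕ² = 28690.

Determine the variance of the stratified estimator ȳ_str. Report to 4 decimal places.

Var(ȳ_str) = Σₕ Wₕ²(1 − fₕ)sₕ²/nₕ with Wₕ = Nₕ/N, N = 33429.
18–34: Wₕ = 0.35445272; term = 0.35445272²·(1 − 0.08929024)·43100/1058 = 4.6610979.
55–64: Wₕ = 0.21968949; term = 0.21968949²·(1 − 0.15590959)·114000/1145 = 4.0560836.
65+: Wₕ = 0.41685363; term = 0.41685363²·(1 − 0.19131683)·59780/2666 = 3.1509488.
35–54: Wₕ = 0.00900416; term = 0.00900416²·(1 − 0.08637874)·28690/26 = 0.081735292.
Sum = 11.949866.

11.9499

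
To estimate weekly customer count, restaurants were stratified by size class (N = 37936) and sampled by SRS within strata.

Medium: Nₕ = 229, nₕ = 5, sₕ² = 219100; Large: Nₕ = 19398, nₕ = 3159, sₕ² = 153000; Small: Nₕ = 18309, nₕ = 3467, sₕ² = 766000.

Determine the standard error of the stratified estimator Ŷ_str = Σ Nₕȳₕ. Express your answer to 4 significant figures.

Var(Ŷ_str) = Σₕ Nₕ²(1 − fₕ)sₕ²/nₕ.
Medium: 229²·(1 − 5/229)·219100/5 = 2.2477907 × 10^9.
Large: 19398²·(1 − 3159/19398)·153000/3159 = 1.525661 × 10^10.
Small: 18309²·(1 − 3467/18309)·766000/3467 = 6.0038797 × 10^10.
Sum = 7.7543198 × 10^10.
SE = √(7.7543198 × 10^10) = 278500.

278500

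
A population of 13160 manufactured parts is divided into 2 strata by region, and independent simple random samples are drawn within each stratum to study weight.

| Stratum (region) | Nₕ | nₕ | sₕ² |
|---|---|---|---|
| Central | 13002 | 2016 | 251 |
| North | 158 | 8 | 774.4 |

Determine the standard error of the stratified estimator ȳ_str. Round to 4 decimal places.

0.3405

Var(ȳ_str) = Σₕ Wₕ²(1 − fₕ)sₕ²/nₕ with Wₕ = Nₕ/N, N = 13160.
Central: Wₕ = 0.98799392; term = 0.98799392²·(1 − 0.15505307)·251/2016 = 0.10268835.
North: Wₕ = 0.01200608; term = 0.01200608²·(1 − 0.05063291)·774.4/8 = 0.013246829.
Sum = 0.11593518.
SE = √(0.11593518) = 0.3405.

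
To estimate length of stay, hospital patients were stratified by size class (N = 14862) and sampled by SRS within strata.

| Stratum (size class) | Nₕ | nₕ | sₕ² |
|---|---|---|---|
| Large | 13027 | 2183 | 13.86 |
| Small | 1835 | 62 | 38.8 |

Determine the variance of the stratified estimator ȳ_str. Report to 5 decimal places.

Var(ȳ_str) = Σₕ Wₕ²(1 − fₕ)sₕ²/nₕ with Wₕ = Nₕ/N, N = 14862.
Large: Wₕ = 0.87653075; term = 0.87653075²·(1 − 0.16757504)·13.86/2183 = 0.0040605878.
Small: Wₕ = 0.12346925; term = 0.12346925²·(1 − 0.03378747)·38.8/62 = 0.0092178646.
Sum = 0.013278452.

0.01328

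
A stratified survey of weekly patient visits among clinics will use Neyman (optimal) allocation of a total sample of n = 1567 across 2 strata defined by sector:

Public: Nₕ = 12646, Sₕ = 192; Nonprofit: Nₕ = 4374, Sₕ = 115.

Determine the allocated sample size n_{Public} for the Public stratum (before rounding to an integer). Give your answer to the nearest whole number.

Neyman allocation: nₕ = n·NₕSₕ / Σⱼ NⱼSⱼ.
Σ NⱼSⱼ = 12646·192 + 4374·115 = 2.931042 × 10^6.
n_{Public} = 1567·12646·192 / (2.931042 × 10^6) = 1298.

1298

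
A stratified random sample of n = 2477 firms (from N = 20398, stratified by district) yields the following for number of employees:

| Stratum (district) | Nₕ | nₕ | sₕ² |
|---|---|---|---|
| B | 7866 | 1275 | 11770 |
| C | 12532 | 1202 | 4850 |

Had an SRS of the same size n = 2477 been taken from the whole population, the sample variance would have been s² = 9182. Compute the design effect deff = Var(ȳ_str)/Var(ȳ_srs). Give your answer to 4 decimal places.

0.7760

Var(ȳ_str) = Σ Wₕ²(1−fₕ)sₕ²/nₕ with Wₕ = Nₕ/20398:
  B: (7866/20398)²·(1−1275/7866)·11770/1275 = 1.1502609
  C: (12532/20398)²·(1−1202/12532)·4850/1202 = 1.3769317
  → Var(ȳ_str) = 2.5271926.
Var(ȳ_srs) = (1 − 2477/20398)·9182/2477 = 3.2567613.
deff = 2.5271926 / 3.2567613 = 0.7760.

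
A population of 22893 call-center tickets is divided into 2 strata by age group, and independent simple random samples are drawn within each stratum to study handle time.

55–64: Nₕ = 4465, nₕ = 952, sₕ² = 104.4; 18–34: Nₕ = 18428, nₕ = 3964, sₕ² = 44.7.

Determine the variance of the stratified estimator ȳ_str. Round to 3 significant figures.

Var(ȳ_str) = Σₕ Wₕ²(1 − fₕ)sₕ²/nₕ with Wₕ = Nₕ/N, N = 22893.
55–64: Wₕ = 0.19503778; term = 0.19503778²·(1 − 0.21321389)·104.4/952 = 0.0032821449.
18–34: Wₕ = 0.80496222; term = 0.80496222²·(1 − 0.21510745)·44.7/3964 = 0.0057350219.
Sum = 0.0090171668.

0.00902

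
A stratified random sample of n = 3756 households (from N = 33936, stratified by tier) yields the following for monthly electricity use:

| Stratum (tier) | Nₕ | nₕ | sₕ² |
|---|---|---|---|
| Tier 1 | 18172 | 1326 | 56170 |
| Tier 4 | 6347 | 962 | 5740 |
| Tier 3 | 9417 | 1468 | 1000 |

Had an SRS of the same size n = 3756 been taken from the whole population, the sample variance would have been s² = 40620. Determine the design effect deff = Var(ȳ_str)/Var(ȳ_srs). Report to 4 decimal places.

1.1938

Var(ȳ_str) = Σ Wₕ²(1−fₕ)sₕ²/nₕ with Wₕ = Nₕ/33936:
  Tier 1: (18172/33936)²·(1−1326/18172)·56170/1326 = 11.260019
  Tier 4: (6347/33936)²·(1−962/6347)·5740/962 = 0.17708009
  Tier 3: (9417/33936)²·(1−1468/9417)·1000/1468 = 0.044276951
  → Var(ȳ_str) = 11.481376.
Var(ȳ_srs) = (1 − 3756/33936)·40620/3756 = 9.6177375.
deff = 11.481376 / 9.6177375 = 1.1938.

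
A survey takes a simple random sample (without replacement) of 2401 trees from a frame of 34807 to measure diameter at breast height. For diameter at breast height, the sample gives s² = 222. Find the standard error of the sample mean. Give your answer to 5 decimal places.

0.29340

Under SRS without replacement, Var(ȳ) = (1 − f)·s²/n with f = n/N = 2401/34807 = 0.06898038.
Var(ȳ) = (1 − 0.06898038)·222/2401 = 0.93101962·0.092461474 = 0.086083447.
SE(ȳ) = √(0.086083447) = 0.29340.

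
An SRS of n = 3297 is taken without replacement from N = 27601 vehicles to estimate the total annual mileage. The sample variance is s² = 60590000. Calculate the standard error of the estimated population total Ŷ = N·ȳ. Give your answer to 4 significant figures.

3.511 × 10^6

Var(Ŷ) = N²·Var(ȳ) = N²·(1 − n/N)·s²/n.
f = 3297/27601 = 0.11945219; Var(ȳ) = 0.88054781·60590000/3297 = 16182.102.
Var(Ŷ) = 27601² · 16182.102 = 1.2327771 × 10^13.
SE(Ŷ) = √(1.2327771 × 10^13) = 3.511 × 10^6.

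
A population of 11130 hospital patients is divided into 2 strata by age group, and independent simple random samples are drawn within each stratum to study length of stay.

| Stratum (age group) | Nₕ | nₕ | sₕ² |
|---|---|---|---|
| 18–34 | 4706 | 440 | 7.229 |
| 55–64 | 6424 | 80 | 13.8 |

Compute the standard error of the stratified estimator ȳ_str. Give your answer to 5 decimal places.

0.24375

Var(ȳ_str) = Σₕ Wₕ²(1 − fₕ)sₕ²/nₕ with Wₕ = Nₕ/N, N = 11130.
18–34: Wₕ = 0.42282120; term = 0.42282120²·(1 − 0.09349766)·7.229/440 = 0.0026626127.
55–64: Wₕ = 0.57717880; term = 0.57717880²·(1 − 0.01245330)·13.8/80 = 0.056750211.
Sum = 0.059412824.
SE = √(0.059412824) = 0.24375.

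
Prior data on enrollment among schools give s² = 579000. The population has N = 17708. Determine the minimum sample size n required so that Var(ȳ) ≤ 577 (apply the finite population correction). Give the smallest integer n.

950

Without fpc, n₀ = s²/D = 579000/577 = 1003.4662.
With fpc, (1 − n/N)·s²/n ≤ D requires n ≥ n₀/(1 + n₀/N) = 1003.4662/(1 + 1003.4662/17708) = 949.6519.
Rounding up, n = 950.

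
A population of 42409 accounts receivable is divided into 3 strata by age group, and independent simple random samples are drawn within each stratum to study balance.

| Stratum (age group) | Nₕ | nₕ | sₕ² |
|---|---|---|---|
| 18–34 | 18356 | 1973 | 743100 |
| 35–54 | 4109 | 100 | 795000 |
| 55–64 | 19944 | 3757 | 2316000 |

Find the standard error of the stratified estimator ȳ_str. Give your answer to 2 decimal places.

15.70

Var(ȳ_str) = Σₕ Wₕ²(1 − fₕ)sₕ²/nₕ with Wₕ = Nₕ/N, N = 42409.
18–34: Wₕ = 0.43283265; term = 0.43283265²·(1 − 0.10748529)·743100/1973 = 62.976075.
35–54: Wₕ = 0.09688981; term = 0.09688981²·(1 − 0.02433682)·795000/100 = 72.815404.
55–64: Wₕ = 0.47027754; term = 0.47027754²·(1 − 0.18837746)·2316000/3757 = 110.65217.
Sum = 246.44365.
SE = √(246.44365) = 15.70.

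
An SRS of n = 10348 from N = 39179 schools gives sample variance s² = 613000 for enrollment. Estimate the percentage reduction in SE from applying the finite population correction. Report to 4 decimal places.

14.2166

f = n/N = 10348/39179 = 0.26412109.
SE_no-fpc = √(s²/n) = 7.6966551; SE_fpc = √((1−f)s²/n) = 6.6024513.
Ratio = √(1−f) = 0.85783385. Reduction = 100·(1 − 0.85783385) = 14.2166%.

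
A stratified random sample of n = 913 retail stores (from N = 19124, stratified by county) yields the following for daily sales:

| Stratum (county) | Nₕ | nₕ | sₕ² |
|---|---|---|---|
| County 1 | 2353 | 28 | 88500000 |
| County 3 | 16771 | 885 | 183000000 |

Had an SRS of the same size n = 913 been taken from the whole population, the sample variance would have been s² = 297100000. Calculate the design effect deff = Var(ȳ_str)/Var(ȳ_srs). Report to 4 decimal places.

Var(ȳ_str) = Σ Wₕ²(1−fₕ)sₕ²/nₕ with Wₕ = Nₕ/19124:
  County 1: (2353/19124)²·(1−28/2353)·88500000/28 = 47279.476
  County 3: (16771/19124)²·(1−885/16771)·183000000/885 = 150634.3
  → Var(ȳ_str) = 197913.78.
Var(ȳ_srs) = (1 − 913/19124)·297100000/913 = 309875.28.
deff = 197913.78 / 309875.28 = 0.6387.

0.6387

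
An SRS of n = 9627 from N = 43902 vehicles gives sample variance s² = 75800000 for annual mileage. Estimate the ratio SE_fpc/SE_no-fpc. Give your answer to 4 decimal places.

0.8836

f = n/N = 9627/43902 = 0.21928386.
SE_no-fpc = √(s²/n) = 88.733807; SE_fpc = √((1−f)s²/n) = 78.403544.
Ratio = √(1−f) = 0.88358143.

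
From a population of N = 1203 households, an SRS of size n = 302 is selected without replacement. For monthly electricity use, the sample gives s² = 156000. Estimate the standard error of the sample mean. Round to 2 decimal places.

19.67

Under SRS without replacement, Var(ȳ) = (1 − f)·s²/n with f = n/N = 302/1203 = 0.25103907.
Var(ȳ) = (1 − 0.25103907)·156000/302 = 0.74896093·516.55629 = 386.88048.
SE(ȳ) = √(386.88048) = 19.67.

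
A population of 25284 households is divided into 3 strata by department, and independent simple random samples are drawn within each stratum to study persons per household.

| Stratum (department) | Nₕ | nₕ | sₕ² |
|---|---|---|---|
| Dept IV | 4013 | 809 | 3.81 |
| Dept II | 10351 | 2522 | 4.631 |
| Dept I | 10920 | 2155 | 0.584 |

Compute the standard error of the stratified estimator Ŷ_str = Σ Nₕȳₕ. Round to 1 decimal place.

Var(Ŷ_str) = Σₕ Nₕ²(1 − fₕ)sₕ²/nₕ.
Dept IV: 4013²·(1 − 809/4013)·3.81/809 = 60553.343.
Dept II: 10351²·(1 − 2522/10351)·4.631/2522 = 148805.27.
Dept I: 10920²·(1 − 2155/10920)·0.584/2155 = 25938.218.
Sum = 235296.83.
SE = √(235296.83) = 485.1.

485.1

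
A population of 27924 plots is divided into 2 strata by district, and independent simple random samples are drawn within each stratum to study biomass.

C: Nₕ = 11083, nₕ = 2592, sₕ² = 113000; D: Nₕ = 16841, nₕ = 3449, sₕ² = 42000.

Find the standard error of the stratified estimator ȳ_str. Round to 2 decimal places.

Var(ȳ_str) = Σₕ Wₕ²(1 − fₕ)sₕ²/nₕ with Wₕ = Nₕ/N, N = 27924.
C: Wₕ = 0.39689873; term = 0.39689873²·(1 − 0.23387170)·113000/2592 = 5.2614368.
D: Wₕ = 0.60310127; term = 0.60310127²·(1 − 0.20479781)·42000/3449 = 3.5222011.
Sum = 8.7836379.
SE = √(8.7836379) = 2.96.

2.96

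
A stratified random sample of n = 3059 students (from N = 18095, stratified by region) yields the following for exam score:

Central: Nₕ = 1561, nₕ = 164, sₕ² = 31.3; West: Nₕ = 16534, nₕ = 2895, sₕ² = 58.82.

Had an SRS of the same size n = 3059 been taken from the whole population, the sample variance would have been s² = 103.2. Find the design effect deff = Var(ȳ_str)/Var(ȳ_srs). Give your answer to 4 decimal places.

Var(ȳ_str) = Σ Wₕ²(1−fₕ)sₕ²/nₕ with Wₕ = Nₕ/18095:
  Central: (1561/18095)²·(1−164/1561)·31.3/164 = 0.0012711085
  West: (16534/18095)²·(1−2895/16534)·58.82/2895 = 0.013993287
  → Var(ȳ_str) = 0.015264396.
Var(ȳ_srs) = (1 − 3059/18095)·103.2/3059 = 0.028033282.
deff = 0.015264396 / 0.028033282 = 0.5445.

0.5445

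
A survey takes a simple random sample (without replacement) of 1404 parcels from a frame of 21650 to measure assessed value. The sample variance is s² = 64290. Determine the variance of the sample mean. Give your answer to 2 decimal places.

42.82

Under SRS without replacement, Var(ȳ) = (1 − f)·s²/n with f = n/N = 1404/21650 = 0.06484988.
Var(ȳ) = (1 − 0.06484988)·64290/1404 = 0.93515012·45.790598 = 42.821083.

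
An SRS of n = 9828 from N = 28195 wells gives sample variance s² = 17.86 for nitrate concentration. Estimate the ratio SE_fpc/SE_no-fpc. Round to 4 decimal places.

f = n/N = 9828/28195 = 0.34857244.
SE_no-fpc = √(s²/n) = 0.042629295; SE_fpc = √((1−f)s²/n) = 0.034406557.
Ratio = √(1−f) = 0.80711062.

0.8071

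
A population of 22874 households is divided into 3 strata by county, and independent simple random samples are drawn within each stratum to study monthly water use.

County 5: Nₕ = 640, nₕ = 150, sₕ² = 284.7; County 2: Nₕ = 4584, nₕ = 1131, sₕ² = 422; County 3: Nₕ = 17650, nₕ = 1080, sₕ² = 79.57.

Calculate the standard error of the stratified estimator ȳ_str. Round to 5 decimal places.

Var(ȳ_str) = Σₕ Wₕ²(1 − fₕ)sₕ²/nₕ with Wₕ = Nₕ/N, N = 22874.
County 5: Wₕ = 0.02797937; term = 0.02797937²·(1 − 0.23437500)·284.7/150 = 0.0011375959.
County 2: Wₕ = 0.20040220; term = 0.20040220²·(1 − 0.24672775)·422/1131 = 0.011287735.
County 3: Wₕ = 0.77161843; term = 0.77161843²·(1 − 0.06118980)·79.57/1080 = 0.041182109.
Sum = 0.05360744.
SE = √(0.05360744) = 0.23153.

0.23153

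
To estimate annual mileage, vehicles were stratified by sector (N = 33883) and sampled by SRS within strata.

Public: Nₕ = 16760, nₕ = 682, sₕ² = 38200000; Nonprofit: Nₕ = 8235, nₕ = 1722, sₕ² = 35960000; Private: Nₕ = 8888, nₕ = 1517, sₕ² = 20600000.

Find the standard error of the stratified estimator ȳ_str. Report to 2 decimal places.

122.05

Var(ȳ_str) = Σₕ Wₕ²(1 − fₕ)sₕ²/nₕ with Wₕ = Nₕ/N, N = 33883.
Public: Wₕ = 0.49464333; term = 0.49464333²·(1 − 0.04069212)·38200000/682 = 13146.838.
Nonprofit: Wₕ = 0.24304223; term = 0.24304223²·(1 − 0.20910747)·35960000/1722 = 975.59037.
Private: Wₕ = 0.26231443; term = 0.26231443²·(1 − 0.17067957)·20600000/1517 = 774.90486.
Sum = 14897.333.
SE = √(14897.333) = 122.05.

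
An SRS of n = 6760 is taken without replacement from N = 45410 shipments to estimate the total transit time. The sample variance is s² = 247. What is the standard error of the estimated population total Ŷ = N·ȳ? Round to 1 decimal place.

8008.0

Var(Ŷ) = N²·Var(ȳ) = N²·(1 − n/N)·s²/n.
f = 6760/45410 = 0.14886589; Var(ȳ) = 0.85113411·247/6760 = 0.031099131.
Var(Ŷ) = 45410² · 0.031099131 = 6.4128526 × 10^7.
SE(Ŷ) = √(6.4128526 × 10^7) = 8008.0.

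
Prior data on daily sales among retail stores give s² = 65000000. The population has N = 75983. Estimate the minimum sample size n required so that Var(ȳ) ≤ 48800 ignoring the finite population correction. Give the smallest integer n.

Without fpc, n₀ = s²/D = 65000000/48800 = 1331.9672.
Rounding up, n = 1332.

1332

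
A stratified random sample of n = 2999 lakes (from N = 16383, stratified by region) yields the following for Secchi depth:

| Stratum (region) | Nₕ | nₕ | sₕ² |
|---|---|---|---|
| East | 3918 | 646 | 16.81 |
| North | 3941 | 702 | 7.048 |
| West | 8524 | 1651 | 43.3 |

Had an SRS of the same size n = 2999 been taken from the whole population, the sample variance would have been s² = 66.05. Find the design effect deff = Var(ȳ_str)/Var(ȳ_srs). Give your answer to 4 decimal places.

0.4138

Var(ȳ_str) = Σ Wₕ²(1−fₕ)sₕ²/nₕ with Wₕ = Nₕ/16383:
  East: (3918/16383)²·(1−646/3918)·16.81/646 = 0.001242871
  North: (3941/16383)²·(1−702/3941)·7.048/702 = 4.7748453 × 10^-4
  West: (8524/16383)²·(1−1651/8524)·43.3/1651 = 0.0057245815
  → Var(ȳ_str) = 0.007444937.
Var(ȳ_srs) = (1 − 2999/16383)·66.05/2999 = 0.01799239.
deff = 0.007444937 / 0.01799239 = 0.4138.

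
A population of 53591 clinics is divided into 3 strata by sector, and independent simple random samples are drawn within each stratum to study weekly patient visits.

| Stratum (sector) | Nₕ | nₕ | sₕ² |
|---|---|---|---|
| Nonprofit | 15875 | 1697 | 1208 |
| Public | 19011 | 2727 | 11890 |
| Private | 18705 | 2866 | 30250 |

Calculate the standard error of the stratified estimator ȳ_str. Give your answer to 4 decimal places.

1.2707

Var(ȳ_str) = Σₕ Wₕ²(1 − fₕ)sₕ²/nₕ with Wₕ = Nₕ/N, N = 53591.
Nonprofit: Wₕ = 0.29622511; term = 0.29622511²·(1 − 0.10689764)·1208/1697 = 0.055786623.
Public: Wₕ = 0.35474240; term = 0.35474240²·(1 − 0.14344327)·11890/2727 = 0.46997965.
Private: Wₕ = 0.34903249; term = 0.34903249²·(1 − 0.15322106)·30250/2866 = 1.0888071.
Sum = 1.6145734.
SE = √(1.6145734) = 1.2707.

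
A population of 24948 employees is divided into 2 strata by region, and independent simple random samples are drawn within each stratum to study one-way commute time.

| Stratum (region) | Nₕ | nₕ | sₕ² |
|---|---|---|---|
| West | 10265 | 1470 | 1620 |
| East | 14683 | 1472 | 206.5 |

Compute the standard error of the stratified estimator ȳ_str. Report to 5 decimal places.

Var(ȳ_str) = Σₕ Wₕ²(1 − fₕ)sₕ²/nₕ with Wₕ = Nₕ/N, N = 24948.
West: Wₕ = 0.41145583; term = 0.41145583²·(1 − 0.14320507)·1620/1470 = 0.15985308.
East: Wₕ = 0.58854417; term = 0.58854417²·(1 − 0.10025199)·206.5/1472 = 0.043721119.
Sum = 0.2035742.
SE = √(0.2035742) = 0.45119.

0.45119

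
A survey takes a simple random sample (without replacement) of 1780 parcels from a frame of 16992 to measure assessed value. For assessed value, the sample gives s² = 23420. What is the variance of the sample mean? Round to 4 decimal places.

11.7790

Under SRS without replacement, Var(ȳ) = (1 − f)·s²/n with f = n/N = 1780/16992 = 0.10475518.
Var(ȳ) = (1 − 0.10475518)·23420/1780 = 0.89524482·13.157303 = 11.779008.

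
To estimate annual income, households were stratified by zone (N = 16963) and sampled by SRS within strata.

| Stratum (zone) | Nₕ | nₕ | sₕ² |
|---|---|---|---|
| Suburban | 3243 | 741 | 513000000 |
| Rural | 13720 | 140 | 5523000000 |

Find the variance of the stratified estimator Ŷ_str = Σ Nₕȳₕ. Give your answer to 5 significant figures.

Var(Ŷ_str) = Σₕ Nₕ²(1 − fₕ)sₕ²/nₕ.
Suburban: 3243²·(1 − 741/3243)·513000000/741 = 5.6173749 × 10^12.
Rural: 13720²·(1 − 140/13720)·5523000000/140 = 7.3502293 × 10^15.
Sum = 7.3558467 × 10^15.

7.3558 × 10^15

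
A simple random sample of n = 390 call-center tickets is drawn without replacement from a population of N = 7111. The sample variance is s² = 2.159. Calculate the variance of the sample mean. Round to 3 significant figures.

0.00523

Under SRS without replacement, Var(ȳ) = (1 − f)·s²/n with f = n/N = 390/7111 = 0.05484461.
Var(ȳ) = (1 − 0.05484461)·2.159/390 = 0.94515539·0.0055358974 = 0.0052322833.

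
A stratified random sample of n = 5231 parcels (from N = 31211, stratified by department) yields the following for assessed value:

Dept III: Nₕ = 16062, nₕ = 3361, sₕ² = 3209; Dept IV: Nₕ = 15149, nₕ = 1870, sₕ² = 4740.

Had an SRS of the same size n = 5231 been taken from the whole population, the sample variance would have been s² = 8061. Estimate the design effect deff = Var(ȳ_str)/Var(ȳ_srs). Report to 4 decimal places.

Var(ȳ_str) = Σ Wₕ²(1−fₕ)sₕ²/nₕ with Wₕ = Nₕ/31211:
  Dept III: (16062/31211)²·(1−3361/16062)·3209/3361 = 0.19995091
  Dept IV: (15149/31211)²·(1−1870/15149)·4740/1870 = 0.52344458
  → Var(ȳ_str) = 0.72339549.
Var(ȳ_srs) = (1 − 5231/31211)·8061/5231 = 1.2827312.
deff = 0.72339549 / 1.2827312 = 0.5639.

0.5639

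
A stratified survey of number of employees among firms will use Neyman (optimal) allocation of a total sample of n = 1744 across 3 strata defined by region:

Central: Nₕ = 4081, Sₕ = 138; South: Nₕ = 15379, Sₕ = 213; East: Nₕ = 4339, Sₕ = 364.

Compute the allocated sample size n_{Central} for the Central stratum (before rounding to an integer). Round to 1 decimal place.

Neyman allocation: nₕ = n·NₕSₕ / Σⱼ NⱼSⱼ.
Σ NⱼSⱼ = 4081·138 + 15379·213 + 4339·364 = 5.418301 × 10^6.
n_{Central} = 1744·4081·138 / (5.418301 × 10^6) = 181.3.

181.3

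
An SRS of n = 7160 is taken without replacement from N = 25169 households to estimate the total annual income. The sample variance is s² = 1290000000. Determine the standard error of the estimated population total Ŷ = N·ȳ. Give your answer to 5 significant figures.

9.0368 × 10^6

Var(Ŷ) = N²·Var(ȳ) = N²·(1 − n/N)·s²/n.
f = 7160/25169 = 0.28447694; Var(ȳ) = 0.71552306·1290000000/7160 = 128914.07.
Var(Ŷ) = 25169² · 128914.07 = 8.16643 × 10^13.
SE(Ŷ) = √(8.16643 × 10^13) = 9.0368 × 10^6.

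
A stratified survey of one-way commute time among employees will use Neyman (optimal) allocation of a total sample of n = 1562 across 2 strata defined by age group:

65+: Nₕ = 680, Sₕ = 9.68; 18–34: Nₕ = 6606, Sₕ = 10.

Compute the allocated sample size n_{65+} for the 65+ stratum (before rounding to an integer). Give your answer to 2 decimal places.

Neyman allocation: nₕ = n·NₕSₕ / Σⱼ NⱼSⱼ.
Σ NⱼSⱼ = 680·9.68 + 6606·10 = 72642.4.
n_{65+} = 1562·680·9.68 / 72642.4 = 141.54.

141.54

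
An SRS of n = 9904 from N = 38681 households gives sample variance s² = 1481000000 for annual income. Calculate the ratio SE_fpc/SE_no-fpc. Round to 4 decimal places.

0.8625

f = n/N = 9904/38681 = 0.25604302.
SE_no-fpc = √(s²/n) = 386.69826; SE_fpc = √((1−f)s²/n) = 333.53862.
Ratio = √(1−f) = 0.86252941.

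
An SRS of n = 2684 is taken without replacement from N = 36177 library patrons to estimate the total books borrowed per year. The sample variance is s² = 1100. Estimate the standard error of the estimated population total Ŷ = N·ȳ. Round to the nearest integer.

22284

Var(Ŷ) = N²·Var(ȳ) = N²·(1 − n/N)·s²/n.
f = 2684/36177 = 0.07419078; Var(ȳ) = 0.92580922·1100/2684 = 0.37943001.
Var(Ŷ) = 36177² · 0.37943001 = 4.9658864 × 10^8.
SE(Ŷ) = √(4.9658864 × 10^8) = 22284.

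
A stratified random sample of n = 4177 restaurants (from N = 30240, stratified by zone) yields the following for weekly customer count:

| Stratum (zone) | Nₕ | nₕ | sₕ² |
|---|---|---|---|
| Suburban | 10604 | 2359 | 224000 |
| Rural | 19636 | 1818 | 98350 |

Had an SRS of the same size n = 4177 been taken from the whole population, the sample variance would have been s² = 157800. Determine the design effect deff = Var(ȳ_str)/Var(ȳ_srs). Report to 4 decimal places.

0.9145

Var(ȳ_str) = Σ Wₕ²(1−fₕ)sₕ²/nₕ with Wₕ = Nₕ/30240:
  Suburban: (10604/30240)²·(1−2359/10604)·224000/2359 = 9.0785582
  Rural: (19636/30240)²·(1−1818/19636)·98350/1818 = 20.698024
  → Var(ȳ_str) = 29.776582.
Var(ȳ_srs) = (1 − 4177/30240)·157800/4177 = 32.560056.
deff = 29.776582 / 32.560056 = 0.9145.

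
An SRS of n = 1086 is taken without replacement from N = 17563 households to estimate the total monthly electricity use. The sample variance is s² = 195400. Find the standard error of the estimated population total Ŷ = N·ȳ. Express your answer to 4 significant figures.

Var(Ŷ) = N²·Var(ȳ) = N²·(1 − n/N)·s²/n.
f = 1086/17563 = 0.06183454; Var(ȳ) = 0.93816546·195400/1086 = 168.80067.
Var(Ŷ) = 17563² · 168.80067 = 5.2068081 × 10^10.
SE(Ŷ) = √(5.2068081 × 10^10) = 228200.

228200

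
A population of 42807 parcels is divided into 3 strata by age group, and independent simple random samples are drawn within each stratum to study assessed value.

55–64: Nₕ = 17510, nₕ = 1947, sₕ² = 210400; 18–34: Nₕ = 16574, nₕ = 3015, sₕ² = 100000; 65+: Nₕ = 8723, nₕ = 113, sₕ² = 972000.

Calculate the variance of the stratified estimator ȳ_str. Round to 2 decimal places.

372.69

Var(ȳ_str) = Σₕ Wₕ²(1 − fₕ)sₕ²/nₕ with Wₕ = Nₕ/N, N = 42807.
55–64: Wₕ = 0.40904525; term = 0.40904525²·(1 − 0.11119360)·210400/1947 = 16.07051.
18–34: Wₕ = 0.38717967; term = 0.38717967²·(1 − 0.18191143)·100000/3015 = 4.0675986.
65+: Wₕ = 0.20377508; term = 0.20377508²·(1 − 0.01295426)·972000/113 = 352.55531.
Sum = 372.69342.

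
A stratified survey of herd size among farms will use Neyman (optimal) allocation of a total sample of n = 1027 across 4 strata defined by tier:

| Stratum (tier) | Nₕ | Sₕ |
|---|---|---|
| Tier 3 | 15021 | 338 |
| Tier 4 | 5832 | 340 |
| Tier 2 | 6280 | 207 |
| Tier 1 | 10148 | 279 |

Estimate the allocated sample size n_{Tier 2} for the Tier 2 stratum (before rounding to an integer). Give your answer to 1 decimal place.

Neyman allocation: nₕ = n·NₕSₕ / Σⱼ NⱼSⱼ.
Σ NⱼSⱼ = 15021·338 + 5832·340 + 6280·207 + 10148·279 = 1.119123 × 10^7.
n_{Tier 2} = 1027·6280·207 / (1.119123 × 10^7) = 119.3.

119.3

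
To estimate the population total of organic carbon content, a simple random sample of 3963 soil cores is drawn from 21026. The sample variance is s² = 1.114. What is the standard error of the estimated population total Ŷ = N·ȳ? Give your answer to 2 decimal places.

317.57

Var(Ŷ) = N²·Var(ȳ) = N²·(1 − n/N)·s²/n.
f = 3963/21026 = 0.18848093; Var(ȳ) = 0.81151907·1.114/3963 = 2.2811815 × 10^-4.
Var(Ŷ) = 21026² · (2.2811815 × 10^-4) = 100849.36.
SE(Ŷ) = √(100849.36) = 317.57.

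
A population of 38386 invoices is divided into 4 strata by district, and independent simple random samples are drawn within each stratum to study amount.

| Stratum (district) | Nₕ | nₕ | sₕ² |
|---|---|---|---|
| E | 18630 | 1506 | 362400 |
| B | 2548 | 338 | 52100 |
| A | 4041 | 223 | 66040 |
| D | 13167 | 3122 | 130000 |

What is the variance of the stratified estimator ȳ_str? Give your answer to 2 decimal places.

59.53

Var(ȳ_str) = Σₕ Wₕ²(1 − fₕ)sₕ²/nₕ with Wₕ = Nₕ/N, N = 38386.
E: Wₕ = 0.48533319; term = 0.48533319²·(1 − 0.08083736)·362400/1506 = 52.099742.
B: Wₕ = 0.06637837; term = 0.06637837²·(1 − 0.13265306)·52100/338 = 0.58907013.
A: Wₕ = 0.10527276; term = 0.10527276²·(1 − 0.05518436)·66040/223 = 3.1008536.
D: Wₕ = 0.34301568; term = 0.34301568²·(1 − 0.23710792)·130000/3122 = 3.7376748.
Sum = 59.527341.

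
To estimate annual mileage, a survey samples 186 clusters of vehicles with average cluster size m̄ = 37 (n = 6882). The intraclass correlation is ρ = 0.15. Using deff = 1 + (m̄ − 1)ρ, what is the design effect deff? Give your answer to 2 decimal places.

deff = 1 + (37 − 1)·0.15 = 1 + 5.4 = 6.4.

6.40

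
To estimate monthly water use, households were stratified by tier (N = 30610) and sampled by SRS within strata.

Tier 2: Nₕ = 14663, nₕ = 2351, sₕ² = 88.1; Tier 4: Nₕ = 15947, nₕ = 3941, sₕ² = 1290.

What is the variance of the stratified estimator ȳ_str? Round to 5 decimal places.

Var(ȳ_str) = Σₕ Wₕ²(1 − fₕ)sₕ²/nₕ with Wₕ = Nₕ/N, N = 30610.
Tier 2: Wₕ = 0.47902646; term = 0.47902646²·(1 − 0.16033554)·88.1/2351 = 0.0072201806.
Tier 4: Wₕ = 0.52097354; term = 0.52097354²·(1 − 0.24713112)·1290/3941 = 0.066885804.
Sum = 0.074105985.

0.07411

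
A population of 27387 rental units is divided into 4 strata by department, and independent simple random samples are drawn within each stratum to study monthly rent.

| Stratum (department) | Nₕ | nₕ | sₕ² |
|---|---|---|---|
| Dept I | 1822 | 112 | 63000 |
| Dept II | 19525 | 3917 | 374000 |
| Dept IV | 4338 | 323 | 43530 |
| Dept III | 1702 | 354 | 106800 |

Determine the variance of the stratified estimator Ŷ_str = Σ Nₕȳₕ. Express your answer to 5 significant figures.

3.3890 × 10^10

Var(Ŷ_str) = Σₕ Nₕ²(1 − fₕ)sₕ²/nₕ.
Dept I: 1822²·(1 − 112/1822)·63000/112 = 1.7525362 × 10^9.
Dept II: 19525²·(1 − 3917/19525)·374000/3917 = 2.9097544 × 10^10.
Dept IV: 4338²·(1 − 323/4338)·43530/323 = 2.3472602 × 10^9.
Dept III: 1702²·(1 − 354/1702)·106800/354 = 6.9217744 × 10^8.
Sum = 3.3889518 × 10^10.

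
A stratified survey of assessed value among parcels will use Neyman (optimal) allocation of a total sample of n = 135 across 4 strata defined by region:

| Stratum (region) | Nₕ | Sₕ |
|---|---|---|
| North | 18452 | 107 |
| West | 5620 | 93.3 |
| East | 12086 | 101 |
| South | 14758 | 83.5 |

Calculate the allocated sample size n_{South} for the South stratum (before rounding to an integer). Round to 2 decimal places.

33.60

Neyman allocation: nₕ = n·NₕSₕ / Σⱼ NⱼSⱼ.
Σ NⱼSⱼ = 18452·107 + 5620·93.3 + 12086·101 + 14758·83.5 = 4.951689 × 10^6.
n_{South} = 135·14758·83.5 / (4.951689 × 10^6) = 33.60.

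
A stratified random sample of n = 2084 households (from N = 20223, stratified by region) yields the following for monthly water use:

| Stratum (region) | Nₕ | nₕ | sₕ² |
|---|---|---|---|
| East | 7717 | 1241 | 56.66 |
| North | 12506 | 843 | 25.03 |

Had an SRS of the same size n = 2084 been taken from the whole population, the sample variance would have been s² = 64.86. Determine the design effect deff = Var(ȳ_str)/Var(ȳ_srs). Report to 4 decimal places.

0.5792

Var(ȳ_str) = Σ Wₕ²(1−fₕ)sₕ²/nₕ with Wₕ = Nₕ/20223:
  East: (7717/20223)²·(1−1241/7717)·56.66/1241 = 0.0055791619
  North: (12506/20223)²·(1−843/12506)·25.03/843 = 0.010589387
  → Var(ȳ_str) = 0.016168549.
Var(ȳ_srs) = (1 − 2084/20223)·64.86/2084 = 0.027915601.
deff = 0.016168549 / 0.027915601 = 0.5792.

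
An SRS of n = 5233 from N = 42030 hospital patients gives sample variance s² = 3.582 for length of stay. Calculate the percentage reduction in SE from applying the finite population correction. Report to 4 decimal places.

f = n/N = 5233/42030 = 0.12450631.
SE_no-fpc = √(s²/n) = 0.026162993; SE_fpc = √((1−f)s²/n) = 0.024480142.
Ratio = √(1−f) = 0.93567820. Reduction = 100·(1 − 0.93567820) = 6.4322%.

6.4322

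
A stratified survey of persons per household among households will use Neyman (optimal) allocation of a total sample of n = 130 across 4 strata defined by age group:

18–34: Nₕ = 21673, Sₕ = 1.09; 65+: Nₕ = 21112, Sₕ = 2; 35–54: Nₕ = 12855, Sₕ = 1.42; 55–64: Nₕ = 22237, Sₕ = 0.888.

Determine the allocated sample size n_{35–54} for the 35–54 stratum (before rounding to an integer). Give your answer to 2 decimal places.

Neyman allocation: nₕ = n·NₕSₕ / Σⱼ NⱼSⱼ.
Σ NⱼSⱼ = 21673·1.09 + 21112·2 + 12855·1.42 + 22237·0.888 = 103848.13.
n_{35–54} = 130·12855·1.42 / 103848.13 = 22.85.

22.85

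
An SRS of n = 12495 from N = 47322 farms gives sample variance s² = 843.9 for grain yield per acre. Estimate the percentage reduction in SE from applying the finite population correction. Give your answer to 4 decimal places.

14.2120

f = n/N = 12495/47322 = 0.26404209.
SE_no-fpc = √(s²/n) = 0.2598827; SE_fpc = √((1−f)s²/n) = 0.22294814.
Ratio = √(1−f) = 0.85787989. Reduction = 100·(1 − 0.85787989) = 14.2120%.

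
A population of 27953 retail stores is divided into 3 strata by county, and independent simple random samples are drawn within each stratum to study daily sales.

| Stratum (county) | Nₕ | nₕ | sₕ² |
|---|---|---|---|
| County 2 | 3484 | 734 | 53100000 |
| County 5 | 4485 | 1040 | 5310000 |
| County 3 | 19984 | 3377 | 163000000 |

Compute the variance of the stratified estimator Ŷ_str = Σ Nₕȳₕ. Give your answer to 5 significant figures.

Var(Ŷ_str) = Σₕ Nₕ²(1 − fₕ)sₕ²/nₕ.
County 2: 3484²·(1 − 734/3484)·53100000/734 = 6.9312139 × 10^11.
County 5: 4485²·(1 − 1040/4485)·5310000/1040 = 7.8888347 × 10^10.
County 3: 19984²·(1 − 3377/19984)·163000000/3377 = 1.6018806 × 10^13.
Sum = 1.6790816 × 10^13.

1.6791 × 10^13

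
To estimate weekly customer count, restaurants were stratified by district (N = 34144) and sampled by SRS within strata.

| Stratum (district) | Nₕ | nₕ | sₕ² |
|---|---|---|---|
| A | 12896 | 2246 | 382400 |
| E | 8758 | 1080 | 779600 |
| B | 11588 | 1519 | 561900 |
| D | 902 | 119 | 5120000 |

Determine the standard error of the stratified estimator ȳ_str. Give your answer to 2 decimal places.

Var(ȳ_str) = Σₕ Wₕ²(1 − fₕ)sₕ²/nₕ with Wₕ = Nₕ/N, N = 34144.
A: Wₕ = 0.37769447; term = 0.37769447²·(1 − 0.17416253)·382400/2246 = 20.057831.
E: Wₕ = 0.25650187; term = 0.25650187²·(1 − 0.12331583)·779600/1080 = 41.636319.
B: Wₕ = 0.33938613; term = 0.33938613²·(1 − 0.13108388)·561900/1519 = 37.022632.
D: Wₕ = 0.02641753; term = 0.02641753²·(1 − 0.13192905)·5120000/119 = 26.065287.
Sum = 124.78207.
SE = √(124.78207) = 11.17.

11.17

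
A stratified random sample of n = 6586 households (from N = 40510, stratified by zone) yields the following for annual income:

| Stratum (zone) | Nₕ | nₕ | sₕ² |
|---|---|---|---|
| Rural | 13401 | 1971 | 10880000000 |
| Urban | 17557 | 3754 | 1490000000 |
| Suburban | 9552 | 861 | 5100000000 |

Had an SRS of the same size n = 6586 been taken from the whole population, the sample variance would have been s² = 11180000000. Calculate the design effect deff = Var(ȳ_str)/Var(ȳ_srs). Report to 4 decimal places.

0.6145

Var(ȳ_str) = Σ Wₕ²(1−fₕ)sₕ²/nₕ with Wₕ = Nₕ/40510:
  Rural: (13401/40510)²·(1−1971/13401)·10880000000/1971 = 515230.09
  Urban: (17557/40510)²·(1−3754/17557)·1490000000/3754 = 58612.644
  Suburban: (9552/40510)²·(1−861/9552)·5100000000/861 = 299644.7
  → Var(ȳ_str) = 873487.43.
Var(ȳ_srs) = (1 − 6586/40510)·11180000000/6586 = 1.421559 × 10^6.
deff = 873487.43 / (1.421559 × 10^6) = 0.6145.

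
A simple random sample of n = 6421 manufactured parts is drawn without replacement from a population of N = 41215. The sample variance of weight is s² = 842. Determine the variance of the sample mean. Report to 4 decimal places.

Under SRS without replacement, Var(ȳ) = (1 − f)·s²/n with f = n/N = 6421/41215 = 0.15579279.
Var(ȳ) = (1 − 0.15579279)·842/6421 = 0.84420721·0.13113222 = 0.11070277.

0.1107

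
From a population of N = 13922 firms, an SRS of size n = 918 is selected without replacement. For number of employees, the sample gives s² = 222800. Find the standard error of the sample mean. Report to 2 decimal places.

15.06

Under SRS without replacement, Var(ȳ) = (1 − f)·s²/n with f = n/N = 918/13922 = 0.06593880.
Var(ȳ) = (1 − 0.06593880)·222800/918 = 0.93406120·242.70153 = 226.69808.
SE(ȳ) = √(226.69808) = 15.06.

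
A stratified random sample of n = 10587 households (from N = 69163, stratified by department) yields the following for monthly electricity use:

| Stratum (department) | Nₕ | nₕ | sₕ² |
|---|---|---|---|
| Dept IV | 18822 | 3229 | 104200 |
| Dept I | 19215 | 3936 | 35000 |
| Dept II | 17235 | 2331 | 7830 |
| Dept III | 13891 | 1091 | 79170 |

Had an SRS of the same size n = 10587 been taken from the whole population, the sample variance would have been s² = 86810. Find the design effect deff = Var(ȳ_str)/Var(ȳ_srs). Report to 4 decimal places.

0.7781

Var(ȳ_str) = Σ Wₕ²(1−fₕ)sₕ²/nₕ with Wₕ = Nₕ/69163:
  Dept IV: (18822/69163)²·(1−3229/18822)·104200/3229 = 1.9799192
  Dept I: (19215/69163)²·(1−3936/19215)·35000/3936 = 0.54575865
  Dept II: (17235/69163)²·(1−2331/17235)·7830/2331 = 0.180379
  Dept III: (13891/69163)²·(1−1091/13891)·79170/1091 = 2.6973154
  → Var(ȳ_str) = 5.4033723.
Var(ȳ_srs) = (1 − 10587/69163)·86810/10587 = 6.944528.
deff = 5.4033723 / 6.944528 = 0.7781.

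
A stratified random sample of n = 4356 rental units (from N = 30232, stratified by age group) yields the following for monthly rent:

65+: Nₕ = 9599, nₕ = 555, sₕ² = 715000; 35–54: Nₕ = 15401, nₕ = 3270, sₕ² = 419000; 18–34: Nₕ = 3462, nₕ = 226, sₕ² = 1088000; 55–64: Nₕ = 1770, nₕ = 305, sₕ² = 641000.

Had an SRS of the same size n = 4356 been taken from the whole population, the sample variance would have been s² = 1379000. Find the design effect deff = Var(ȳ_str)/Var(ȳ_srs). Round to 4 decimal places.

Var(ȳ_str) = Σ Wₕ²(1−fₕ)sₕ²/nₕ with Wₕ = Nₕ/30232:
  65+: (9599/30232)²·(1−555/9599)·715000/555 = 122.36743
  35–54: (15401/30232)²·(1−3270/15401)·419000/3270 = 26.192565
  18–34: (3462/30232)²·(1−226/3462)·1088000/226 = 59.009546
  55–64: (1770/30232)²·(1−305/1770)·641000/305 = 5.9625952
  → Var(ȳ_str) = 213.53214.
Var(ȳ_srs) = (1 − 4356/30232)·1379000/4356 = 270.96092.
deff = 213.53214 / 270.96092 = 0.7881.

0.7881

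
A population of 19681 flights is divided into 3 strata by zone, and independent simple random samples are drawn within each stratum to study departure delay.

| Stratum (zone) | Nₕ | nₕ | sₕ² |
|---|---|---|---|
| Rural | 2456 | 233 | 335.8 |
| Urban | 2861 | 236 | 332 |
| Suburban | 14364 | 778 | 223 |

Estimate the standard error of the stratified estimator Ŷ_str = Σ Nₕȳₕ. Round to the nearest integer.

8624

Var(Ŷ_str) = Σₕ Nₕ²(1 − fₕ)sₕ²/nₕ.
Rural: 2456²·(1 − 233/2456)·335.8/233 = 7.8685117 × 10^6.
Urban: 2861²·(1 − 236/2861)·332/236 = 1.0565091 × 10^7.
Suburban: 14364²·(1 − 778/14364)·223/778 = 5.5936112 × 10^7.
Sum = 7.4369715 × 10^7.
SE = √(7.4369715 × 10^7) = 8624.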